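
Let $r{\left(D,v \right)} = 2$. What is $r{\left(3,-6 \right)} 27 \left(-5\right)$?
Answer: $-270$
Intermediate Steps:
$r{\left(3,-6 \right)} 27 \left(-5\right) = 2 \cdot 27 \left(-5\right) = 54 \left(-5\right) = -270$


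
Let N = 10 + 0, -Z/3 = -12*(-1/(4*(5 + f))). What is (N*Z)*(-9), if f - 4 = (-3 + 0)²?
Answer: 45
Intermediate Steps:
f = 13 (f = 4 + (-3 + 0)² = 4 + (-3)² = 4 + 9 = 13)
Z = -½ (Z = -(-36)/((-4*(5 + 13))) = -(-36)/((-4*18)) = -(-36)/(-72) = -(-36)*(-1)/72 = -3*⅙ = -½ ≈ -0.50000)
N = 10
(N*Z)*(-9) = (10*(-½))*(-9) = -5*(-9) = 45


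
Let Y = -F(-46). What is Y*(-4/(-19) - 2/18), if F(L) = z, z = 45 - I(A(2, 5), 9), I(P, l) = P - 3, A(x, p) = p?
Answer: -731/171 ≈ -4.2749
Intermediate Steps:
I(P, l) = -3 + P
z = 43 (z = 45 - (-3 + 5) = 45 - 1*2 = 45 - 2 = 43)
F(L) = 43
Y = -43 (Y = -1*43 = -43)
Y*(-4/(-19) - 2/18) = -43*(-4/(-19) - 2/18) = -43*(-4*(-1/19) - 2*1/18) = -43*(4/19 - 1/9) = -43*17/171 = -731/171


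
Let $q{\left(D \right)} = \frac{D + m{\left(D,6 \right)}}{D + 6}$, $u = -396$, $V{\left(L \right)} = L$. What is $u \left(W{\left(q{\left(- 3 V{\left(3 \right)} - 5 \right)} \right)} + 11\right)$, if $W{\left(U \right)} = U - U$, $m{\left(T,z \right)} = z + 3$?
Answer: $-4356$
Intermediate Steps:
$m{\left(T,z \right)} = 3 + z$
$q{\left(D \right)} = \frac{9 + D}{6 + D}$ ($q{\left(D \right)} = \frac{D + \left(3 + 6\right)}{D + 6} = \frac{D + 9}{6 + D} = \frac{9 + D}{6 + D}$)
$W{\left(U \right)} = 0$
$u \left(W{\left(q{\left(- 3 V{\left(3 \right)} - 5 \right)} \right)} + 11\right) = - 396 \left(0 + 11\right) = \left(-396\right) 11 = -4356$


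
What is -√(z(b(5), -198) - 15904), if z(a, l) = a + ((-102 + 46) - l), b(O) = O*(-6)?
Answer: -4*I*√987 ≈ -125.67*I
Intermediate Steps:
b(O) = -6*O
z(a, l) = -56 + a - l (z(a, l) = a + (-56 - l) = -56 + a - l)
-√(z(b(5), -198) - 15904) = -√((-56 - 6*5 - 1*(-198)) - 15904) = -√((-56 - 30 + 198) - 15904) = -√(112 - 15904) = -√(-15792) = -4*I*√987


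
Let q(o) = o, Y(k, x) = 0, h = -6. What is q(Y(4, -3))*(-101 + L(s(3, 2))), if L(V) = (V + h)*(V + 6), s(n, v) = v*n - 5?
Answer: 0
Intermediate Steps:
s(n, v) = -5 + n*v (s(n, v) = n*v - 5 = -5 + n*v)
L(V) = (-6 + V)*(6 + V) (L(V) = (V - 6)*(V + 6) = (-6 + V)*(6 + V))
q(Y(4, -3))*(-101 + L(s(3, 2))) = 0*(-101 + (-36 + (-5 + 3*2)²)) = 0*(-101 + (-36 + (-5 + 6)²)) = 0*(-101 + (-36 + 1²)) = 0*(-101 + (-36 + 1)) = 0*(-101 - 35) = 0*(-136) = 0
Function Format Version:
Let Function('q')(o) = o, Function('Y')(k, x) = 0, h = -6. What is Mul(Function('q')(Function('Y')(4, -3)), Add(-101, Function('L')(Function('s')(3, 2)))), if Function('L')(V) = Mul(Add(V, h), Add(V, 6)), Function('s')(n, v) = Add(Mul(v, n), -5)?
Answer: 0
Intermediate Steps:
Function('s')(n, v) = Add(-5, Mul(n, v)) (Function('s')(n, v) = Add(Mul(n, v), -5) = Add(-5, Mul(n, v)))
Function('L')(V) = Mul(Add(-6, V), Add(6, V)) (Function('L')(V) = Mul(Add(V, -6), Add(V, 6)) = Mul(Add(-6, V), Add(6, V)))
Mul(Function('q')(Function('Y')(4, -3)), Add(-101, Function('L')(Function('s')(3, 2)))) = Mul(0, Add(-101, Add(-36, Pow(Add(-5, Mul(3, 2)), 2)))) = Mul(0, Add(-101, Add(-36, Pow(Add(-5, 6), 2)))) = Mul(0, Add(-101, Add(-36, Pow(1, 2)))) = Mul(0, Add(-101, Add(-36, 1))) = Mul(0, Add(-101, -35)) = Mul(0, -136) = 0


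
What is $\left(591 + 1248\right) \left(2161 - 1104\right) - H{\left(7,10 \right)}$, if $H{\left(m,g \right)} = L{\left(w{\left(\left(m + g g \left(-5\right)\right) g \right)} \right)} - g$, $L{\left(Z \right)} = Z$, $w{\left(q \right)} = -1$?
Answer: $1943834$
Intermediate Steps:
$H{\left(m,g \right)} = -1 - g$
$\left(591 + 1248\right) \left(2161 - 1104\right) - H{\left(7,10 \right)} = \left(591 + 1248\right) \left(2161 - 1104\right) - \left(-1 - 10\right) = 1839 \cdot 1057 - \left(-1 - 10\right) = 1943823 - -11 = 1943823 + 11 = 1943834$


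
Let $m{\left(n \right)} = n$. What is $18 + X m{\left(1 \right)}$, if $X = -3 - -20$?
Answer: $35$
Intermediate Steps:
$X = 17$ ($X = -3 + 20 = 17$)
$18 + X m{\left(1 \right)} = 18 + 17 \cdot 1 = 18 + 17 = 35$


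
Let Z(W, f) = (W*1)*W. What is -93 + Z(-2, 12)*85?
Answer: 247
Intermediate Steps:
Z(W, f) = W² (Z(W, f) = W*W = W²)
-93 + Z(-2, 12)*85 = -93 + (-2)²*85 = -93 + 4*85 = -93 + 340 = 247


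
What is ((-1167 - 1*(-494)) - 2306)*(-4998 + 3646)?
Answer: 4027608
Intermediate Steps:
((-1167 - 1*(-494)) - 2306)*(-4998 + 3646) = ((-1167 + 494) - 2306)*(-1352) = (-673 - 2306)*(-1352) = -2979*(-1352) = 4027608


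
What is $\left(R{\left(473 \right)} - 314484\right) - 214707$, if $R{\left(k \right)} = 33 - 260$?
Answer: $-529418$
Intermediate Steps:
$R{\left(k \right)} = -227$
$\left(R{\left(473 \right)} - 314484\right) - 214707 = \left(-227 - 314484\right) - 214707 = -314711 - 214707 = -529418$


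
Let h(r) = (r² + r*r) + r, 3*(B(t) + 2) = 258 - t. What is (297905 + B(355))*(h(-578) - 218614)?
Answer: 401210341312/3 ≈ 1.3374e+11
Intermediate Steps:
B(t) = 84 - t/3 (B(t) = -2 + (258 - t)/3 = -2 + (86 - t/3) = 84 - t/3)
h(r) = r + 2*r² (h(r) = (r² + r²) + r = 2*r² + r = r + 2*r²)
(297905 + B(355))*(h(-578) - 218614) = (297905 + (84 - ⅓*355))*(-578*(1 + 2*(-578)) - 218614) = (297905 + (84 - 355/3))*(-578*(1 - 1156) - 218614) = (297905 - 103/3)*(-578*(-1155) - 218614) = 893612*(667590 - 218614)/3 = (893612/3)*448976 = 401210341312/3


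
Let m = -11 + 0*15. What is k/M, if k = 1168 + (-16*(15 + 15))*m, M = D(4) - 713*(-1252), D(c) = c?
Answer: 806/111585 ≈ 0.0072232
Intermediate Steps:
m = -11 (m = -11 + 0 = -11)
M = 892680 (M = 4 - 713*(-1252) = 4 + 892676 = 892680)
k = 6448 (k = 1168 - 16*(15 + 15)*(-11) = 1168 - 16*30*(-11) = 1168 - 480*(-11) = 1168 + 5280 = 6448)
k/M = 6448/892680 = 6448*(1/892680) = 806/111585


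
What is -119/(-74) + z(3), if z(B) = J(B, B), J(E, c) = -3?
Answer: -103/74 ≈ -1.3919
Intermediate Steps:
z(B) = -3
-119/(-74) + z(3) = -119/(-74) - 3 = -1/74*(-119) - 3 = 119/74 - 3 = -103/74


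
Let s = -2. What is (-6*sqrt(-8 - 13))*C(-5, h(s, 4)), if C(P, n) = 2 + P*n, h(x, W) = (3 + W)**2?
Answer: 1458*I*sqrt(21) ≈ 6681.4*I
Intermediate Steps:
(-6*sqrt(-8 - 13))*C(-5, h(s, 4)) = (-6*sqrt(-8 - 13))*(2 - 5*(3 + 4)**2) = (-6*I*sqrt(21))*(2 - 5*7**2) = (-6*I*sqrt(21))*(2 - 5*49) = (-6*I*sqrt(21))*(2 - 245) = -6*I*sqrt(21)*(-243) = 1458*I*sqrt(21)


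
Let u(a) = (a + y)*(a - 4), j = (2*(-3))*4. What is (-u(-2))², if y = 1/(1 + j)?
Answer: 79524/529 ≈ 150.33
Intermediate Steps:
j = -24 (j = -6*4 = -24)
y = -1/23 (y = 1/(1 - 24) = 1/(-23) = -1/23 ≈ -0.043478)
u(a) = (-4 + a)*(-1/23 + a) (u(a) = (a - 1/23)*(a - 4) = (-1/23 + a)*(-4 + a) = (-4 + a)*(-1/23 + a))
(-u(-2))² = (-(4/23 + (-2)² - 93/23*(-2)))² = (-(4/23 + 4 + 186/23))² = (-1*282/23)² = (-282/23)² = 79524/529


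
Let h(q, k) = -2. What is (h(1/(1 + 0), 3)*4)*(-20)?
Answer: 160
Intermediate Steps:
(h(1/(1 + 0), 3)*4)*(-20) = -2*4*(-20) = -8*(-20) = 160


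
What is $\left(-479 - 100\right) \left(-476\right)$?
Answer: $275604$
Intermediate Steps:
$\left(-479 - 100\right) \left(-476\right) = \left(-579\right) \left(-476\right) = 275604$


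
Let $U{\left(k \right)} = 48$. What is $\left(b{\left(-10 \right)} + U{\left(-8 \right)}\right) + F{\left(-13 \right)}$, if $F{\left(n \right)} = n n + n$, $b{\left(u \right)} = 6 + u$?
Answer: $200$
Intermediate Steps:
$F{\left(n \right)} = n + n^{2}$ ($F{\left(n \right)} = n^{2} + n = n + n^{2}$)
$\left(b{\left(-10 \right)} + U{\left(-8 \right)}\right) + F{\left(-13 \right)} = \left(\left(6 - 10\right) + 48\right) - 13 \left(1 - 13\right) = \left(-4 + 48\right) - -156 = 44 + 156 = 200$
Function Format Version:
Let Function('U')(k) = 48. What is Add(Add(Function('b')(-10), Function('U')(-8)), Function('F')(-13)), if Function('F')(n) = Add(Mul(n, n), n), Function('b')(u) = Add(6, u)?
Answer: 200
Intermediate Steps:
Function('F')(n) = Add(n, Pow(n, 2)) (Function('F')(n) = Add(Pow(n, 2), n) = Add(n, Pow(n, 2)))
Add(Add(Function('b')(-10), Function('U')(-8)), Function('F')(-13)) = Add(Add(Add(6, -10), 48), Mul(-13, Add(1, -13))) = Add(Add(-4, 48), Mul(-13, -12)) = Add(44, 156) = 200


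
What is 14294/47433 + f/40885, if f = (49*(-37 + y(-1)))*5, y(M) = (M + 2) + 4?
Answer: 42507094/387859641 ≈ 0.10959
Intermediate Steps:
y(M) = 6 + M (y(M) = (2 + M) + 4 = 6 + M)
f = -7840 (f = (49*(-37 + (6 - 1)))*5 = (49*(-37 + 5))*5 = (49*(-32))*5 = -1568*5 = -7840)
14294/47433 + f/40885 = 14294/47433 - 7840/40885 = 14294*(1/47433) - 7840*1/40885 = 14294/47433 - 1568/8177 = 42507094/387859641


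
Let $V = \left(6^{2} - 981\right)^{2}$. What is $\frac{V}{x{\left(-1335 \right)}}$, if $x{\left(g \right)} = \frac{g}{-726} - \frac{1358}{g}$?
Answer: $\frac{288509586750}{922711} \approx 3.1268 \cdot 10^{5}$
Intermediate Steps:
$V = 893025$ ($V = \left(36 - 981\right)^{2} = \left(-945\right)^{2} = 893025$)
$x{\left(g \right)} = - \frac{1358}{g} - \frac{g}{726}$ ($x{\left(g \right)} = g \left(- \frac{1}{726}\right) - \frac{1358}{g} = - \frac{g}{726} - \frac{1358}{g} = - \frac{1358}{g} - \frac{g}{726}$)
$\frac{V}{x{\left(-1335 \right)}} = \frac{893025}{- \frac{1358}{-1335} - - \frac{445}{242}} = \frac{893025}{\left(-1358\right) \left(- \frac{1}{1335}\right) + \frac{445}{242}} = \frac{893025}{\frac{1358}{1335} + \frac{445}{242}} = \frac{893025}{\frac{922711}{323070}} = 893025 \cdot \frac{323070}{922711} = \frac{288509586750}{922711}$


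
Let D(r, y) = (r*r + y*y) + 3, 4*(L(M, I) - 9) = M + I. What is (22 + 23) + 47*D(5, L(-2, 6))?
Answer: 6061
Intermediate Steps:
L(M, I) = 9 + I/4 + M/4 (L(M, I) = 9 + (M + I)/4 = 9 + (I + M)/4 = 9 + (I/4 + M/4) = 9 + I/4 + M/4)
D(r, y) = 3 + r**2 + y**2 (D(r, y) = (r**2 + y**2) + 3 = 3 + r**2 + y**2)
(22 + 23) + 47*D(5, L(-2, 6)) = (22 + 23) + 47*(3 + 5**2 + (9 + (1/4)*6 + (1/4)*(-2))**2) = 45 + 47*(3 + 25 + (9 + 3/2 - 1/2)**2) = 45 + 47*(3 + 25 + 10**2) = 45 + 47*(3 + 25 + 100) = 45 + 47*128 = 45 + 6016 = 6061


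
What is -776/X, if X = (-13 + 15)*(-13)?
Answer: 388/13 ≈ 29.846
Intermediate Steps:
X = -26 (X = 2*(-13) = -26)
-776/X = -776/(-26) = -776*(-1/26) = 388/13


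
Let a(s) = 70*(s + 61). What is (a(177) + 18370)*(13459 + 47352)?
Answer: 2130209330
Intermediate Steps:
a(s) = 4270 + 70*s (a(s) = 70*(61 + s) = 4270 + 70*s)
(a(177) + 18370)*(13459 + 47352) = ((4270 + 70*177) + 18370)*(13459 + 47352) = ((4270 + 12390) + 18370)*60811 = (16660 + 18370)*60811 = 35030*60811 = 2130209330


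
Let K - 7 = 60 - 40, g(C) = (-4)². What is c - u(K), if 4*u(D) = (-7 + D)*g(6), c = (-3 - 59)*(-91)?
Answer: 5562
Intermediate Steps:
g(C) = 16
c = 5642 (c = -62*(-91) = 5642)
K = 27 (K = 7 + (60 - 40) = 7 + 20 = 27)
u(D) = -28 + 4*D (u(D) = ((-7 + D)*16)/4 = (-112 + 16*D)/4 = -28 + 4*D)
c - u(K) = 5642 - (-28 + 4*27) = 5642 - (-28 + 108) = 5642 - 1*80 = 5642 - 80 = 5562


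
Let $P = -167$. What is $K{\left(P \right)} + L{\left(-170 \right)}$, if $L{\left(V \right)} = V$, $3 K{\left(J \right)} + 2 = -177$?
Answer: $- \frac{689}{3} \approx -229.67$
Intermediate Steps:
$K{\left(J \right)} = - \frac{179}{3}$ ($K{\left(J \right)} = - \frac{2}{3} + \frac{1}{3} \left(-177\right) = - \frac{2}{3} - 59 = - \frac{179}{3}$)
$K{\left(P \right)} + L{\left(-170 \right)} = - \frac{179}{3} - 170 = - \frac{689}{3}$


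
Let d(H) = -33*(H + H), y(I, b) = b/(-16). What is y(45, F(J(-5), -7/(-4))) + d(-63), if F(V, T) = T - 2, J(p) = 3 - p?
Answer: 266113/64 ≈ 4158.0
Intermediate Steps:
F(V, T) = -2 + T
y(I, b) = -b/16 (y(I, b) = b*(-1/16) = -b/16)
d(H) = -66*H
y(45, F(J(-5), -7/(-4))) + d(-63) = -(-2 - 7/(-4))/16 - 66*(-63) = -(-2 - 7*(-1/4))/16 + 4158 = -(-2 + 7/4)/16 + 4158 = -1/16*(-1/4) + 4158 = 1/64 + 4158 = 266113/64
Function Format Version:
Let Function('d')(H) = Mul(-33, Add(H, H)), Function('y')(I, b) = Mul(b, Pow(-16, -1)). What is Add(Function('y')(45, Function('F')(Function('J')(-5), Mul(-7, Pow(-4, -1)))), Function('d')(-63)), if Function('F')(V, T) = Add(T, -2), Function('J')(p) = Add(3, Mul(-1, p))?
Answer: Rational(266113, 64) ≈ 4158.0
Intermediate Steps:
Function('F')(V, T) = Add(-2, T)
Function('y')(I, b) = Mul(Rational(-1, 16), b) (Function('y')(I, b) = Mul(b, Rational(-1, 16)) = Mul(Rational(-1, 16), b))
Function('d')(H) = Mul(-66, H) (Function('d')(H) = Mul(-33, Mul(2, H)) = Mul(-66, H))
Add(Function('y')(45, Function('F')(Function('J')(-5), Mul(-7, Pow(-4, -1)))), Function('d')(-63)) = Add(Mul(Rational(-1, 16), Add(-2, Mul(-7, Pow(-4, -1)))), Mul(-66, -63)) = Add(Mul(Rational(-1, 16), Add(-2, Mul(-7, Rational(-1, 4)))), 4158) = Add(Mul(Rational(-1, 16), Add(-2, Rational(7, 4))), 4158) = Add(Mul(Rational(-1, 16), Rational(-1, 4)), 4158) = Add(Rational(1, 64), 4158) = Rational(266113, 64)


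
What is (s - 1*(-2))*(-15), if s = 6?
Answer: -120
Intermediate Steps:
(s - 1*(-2))*(-15) = (6 - 1*(-2))*(-15) = (6 + 2)*(-15) = 8*(-15) = -120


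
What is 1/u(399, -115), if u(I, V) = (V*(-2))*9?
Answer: 1/2070 ≈ 0.00048309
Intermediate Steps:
u(I, V) = -18*V (u(I, V) = -2*V*9 = -18*V)
1/u(399, -115) = 1/(-18*(-115)) = 1/2070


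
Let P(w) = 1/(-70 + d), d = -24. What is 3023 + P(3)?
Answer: 284161/94 ≈ 3023.0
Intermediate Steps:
P(w) = -1/94 (P(w) = 1/(-70 - 24) = 1/(-94) = -1/94)
3023 + P(3) = 3023 - 1/94 = 284161/94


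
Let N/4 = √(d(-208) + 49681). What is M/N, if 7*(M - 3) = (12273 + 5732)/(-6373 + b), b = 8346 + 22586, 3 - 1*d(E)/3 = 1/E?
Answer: 533744*√134361799/1776810765499 ≈ 0.0034820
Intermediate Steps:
d(E) = 9 - 3/E
b = 30932
N = √134361799/13 (N = 4*√((9 - 3/(-208)) + 49681) = 4*√((9 - 3*(-1/208)) + 49681) = 4*√((9 + 3/208) + 49681) = 4*√(1875/208 + 49681) = 4*√(10335523/208) = 4*(√134361799/52) = √134361799/13 ≈ 891.65)
M = 533744/171913 (M = 3 + ((12273 + 5732)/(-6373 + 30932))/7 = 3 + (18005/24559)/7 = 3 + (18005*(1/24559))/7 = 3 + (⅐)*(18005/24559) = 3 + 18005/171913 = 533744/171913 ≈ 3.1047)
M/N = 533744/(171913*((√134361799/13))) = 533744*(√134361799/10335523)/171913 = 533744*√134361799/1776810765499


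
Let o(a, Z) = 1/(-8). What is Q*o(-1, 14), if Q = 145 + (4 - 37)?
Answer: -14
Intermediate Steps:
o(a, Z) = -⅛
Q = 112 (Q = 145 - 33 = 112)
Q*o(-1, 14) = 112*(-⅛) = -14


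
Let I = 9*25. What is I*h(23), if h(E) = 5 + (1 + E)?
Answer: 6525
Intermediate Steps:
I = 225
h(E) = 6 + E
I*h(23) = 225*(6 + 23) = 225*29 = 6525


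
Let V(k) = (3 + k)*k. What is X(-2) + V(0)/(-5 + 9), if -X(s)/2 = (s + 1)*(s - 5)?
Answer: -14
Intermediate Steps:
V(k) = k*(3 + k)
X(s) = -2*(1 + s)*(-5 + s) (X(s) = -2*(s + 1)*(s - 5) = -2*(1 + s)*(-5 + s))
X(-2) + V(0)/(-5 + 9) = (10 - 2*(-2)² + 8*(-2)) + (0*(3 + 0))/(-5 + 9) = (10 - 2*4 - 16) + (0*3)/4 = (10 - 8 - 16) + (¼)*0 = -14 + 0 = -14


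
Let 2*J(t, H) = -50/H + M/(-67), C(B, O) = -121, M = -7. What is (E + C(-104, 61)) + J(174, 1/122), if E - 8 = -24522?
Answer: -3709783/134 ≈ -27685.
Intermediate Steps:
E = -24514 (E = 8 - 24522 = -24514)
J(t, H) = 7/134 - 25/H (J(t, H) = (-50/H - 7/(-67))/2 = (-50/H - 7*(-1/67))/2 = (-50/H + 7/67)/2 = (7/67 - 50/H)/2 = 7/134 - 25/H)
(E + C(-104, 61)) + J(174, 1/122) = (-24514 - 121) + (7/134 - 25/(1/122)) = -24635 + (7/134 - 25/1/122) = -24635 + (7/134 - 25*122) = -24635 + (7/134 - 3050) = -24635 - 408693/134 = -3709783/134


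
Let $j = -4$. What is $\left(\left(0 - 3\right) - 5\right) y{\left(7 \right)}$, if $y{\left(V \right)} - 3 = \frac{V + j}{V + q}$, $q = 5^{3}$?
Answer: $- \frac{266}{11} \approx -24.182$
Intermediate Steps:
$q = 125$
$y{\left(V \right)} = 3 + \frac{-4 + V}{125 + V}$ ($y{\left(V \right)} = 3 + \frac{V - 4}{V + 125} = 3 + \frac{-4 + V}{125 + V}$)
$\left(\left(0 - 3\right) - 5\right) y{\left(7 \right)} = \left(\left(0 - 3\right) - 5\right) \frac{371 + 4 \cdot 7}{125 + 7} = \left(-3 - 5\right) \frac{371 + 28}{132} = - 8 \cdot \frac{1}{132} \cdot 399 = \left(-8\right) \frac{133}{44} = - \frac{266}{11}$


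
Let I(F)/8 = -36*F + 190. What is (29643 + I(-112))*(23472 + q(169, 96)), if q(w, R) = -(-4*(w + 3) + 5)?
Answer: 1531885945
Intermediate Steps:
I(F) = 1520 - 288*F (I(F) = 8*(-36*F + 190) = 8*(190 - 36*F) = 1520 - 288*F)
q(w, R) = 7 + 4*w (q(w, R) = -(-4*(3 + w) + 5) = -((-12 - 4*w) + 5) = -(-7 - 4*w) = 7 + 4*w)
(29643 + I(-112))*(23472 + q(169, 96)) = (29643 + (1520 - 288*(-112)))*(23472 + (7 + 4*169)) = (29643 + (1520 + 32256))*(23472 + (7 + 676)) = (29643 + 33776)*(23472 + 683) = 63419*24155 = 1531885945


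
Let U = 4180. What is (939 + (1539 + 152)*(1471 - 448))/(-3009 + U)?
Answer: 1730832/1171 ≈ 1478.1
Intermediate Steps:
(939 + (1539 + 152)*(1471 - 448))/(-3009 + U) = (939 + (1539 + 152)*(1471 - 448))/(-3009 + 4180) = (939 + 1691*1023)/1171 = (939 + 1729893)*(1/1171) = 1730832*(1/1171) = 1730832/1171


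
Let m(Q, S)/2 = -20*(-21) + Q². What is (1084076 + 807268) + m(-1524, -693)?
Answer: 6537336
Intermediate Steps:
m(Q, S) = 840 + 2*Q² (m(Q, S) = 2*(-20*(-21) + Q²) = 2*(420 + Q²) = 840 + 2*Q²)
(1084076 + 807268) + m(-1524, -693) = (1084076 + 807268) + (840 + 2*(-1524)²) = 1891344 + (840 + 2*2322576) = 1891344 + (840 + 4645152) = 1891344 + 4645992 = 6537336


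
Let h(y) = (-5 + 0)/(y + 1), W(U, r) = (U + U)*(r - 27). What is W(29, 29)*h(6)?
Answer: -580/7 ≈ -82.857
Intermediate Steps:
W(U, r) = 2*U*(-27 + r) (W(U, r) = (2*U)*(-27 + r) = 2*U*(-27 + r))
h(y) = -5/(1 + y)
W(29, 29)*h(6) = (2*29*(-27 + 29))*(-5/(1 + 6)) = (2*29*2)*(-5/7) = 116*(-5*1/7) = 116*(-5/7) = -580/7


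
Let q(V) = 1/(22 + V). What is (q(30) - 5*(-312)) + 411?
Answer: 102493/52 ≈ 1971.0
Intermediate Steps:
(q(30) - 5*(-312)) + 411 = (1/(22 + 30) - 5*(-312)) + 411 = (1/52 + 1560) + 411 = 81121/52 + 411 = 102493/52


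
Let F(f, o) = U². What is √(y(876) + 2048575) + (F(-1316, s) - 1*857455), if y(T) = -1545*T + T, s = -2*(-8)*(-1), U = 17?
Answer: -857166 + √696031 ≈ -8.5633e+5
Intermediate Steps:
s = -16 (s = 16*(-1) = -16)
F(f, o) = 289 (F(f, o) = 17² = 289)
y(T) = -1544*T
√(y(876) + 2048575) + (F(-1316, s) - 1*857455) = √(-1544*876 + 2048575) + (289 - 1*857455) = √(-1352544 + 2048575) + (289 - 857455) = √696031 - 857166 = -857166 + √696031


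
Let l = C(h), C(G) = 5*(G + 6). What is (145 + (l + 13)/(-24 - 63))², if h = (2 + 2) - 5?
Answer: 158180929/7569 ≈ 20899.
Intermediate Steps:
h = -1 (h = 4 - 5 = -1)
C(G) = 30 + 5*G (C(G) = 5*(6 + G) = 30 + 5*G)
l = 25 (l = 30 + 5*(-1) = 30 - 5 = 25)
(145 + (l + 13)/(-24 - 63))² = (145 + (25 + 13)/(-24 - 63))² = (145 + 38/(-87))² = (145 + 38*(-1/87))² = (145 - 38/87)² = (12577/87)² = 158180929/7569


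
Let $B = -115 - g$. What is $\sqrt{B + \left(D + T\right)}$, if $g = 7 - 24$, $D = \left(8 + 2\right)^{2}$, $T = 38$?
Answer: $2 \sqrt{10} \approx 6.3246$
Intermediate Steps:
$D = 100$ ($D = 10^{2} = 100$)
$g = -17$ ($g = 7 - 24 = -17$)
$B = -98$ ($B = -115 - -17 = -115 + 17 = -98$)
$\sqrt{B + \left(D + T\right)} = \sqrt{-98 + \left(100 + 38\right)} = \sqrt{-98 + 138} = \sqrt{40} = 2 \sqrt{10}$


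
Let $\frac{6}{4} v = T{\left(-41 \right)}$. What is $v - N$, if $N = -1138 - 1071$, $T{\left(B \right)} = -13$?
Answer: $\frac{6601}{3} \approx 2200.3$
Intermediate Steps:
$v = - \frac{26}{3}$ ($v = \frac{2}{3} \left(-13\right) = - \frac{26}{3} \approx -8.6667$)
$N = -2209$ ($N = -1138 - 1071 = -2209$)
$v - N = - \frac{26}{3} - -2209 = - \frac{26}{3} + 2209 = \frac{6601}{3}$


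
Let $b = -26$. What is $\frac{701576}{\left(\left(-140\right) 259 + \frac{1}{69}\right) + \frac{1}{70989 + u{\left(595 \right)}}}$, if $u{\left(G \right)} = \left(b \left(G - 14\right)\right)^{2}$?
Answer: $- \frac{5524943807447700}{285549081477103} \approx -19.348$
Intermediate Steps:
$u{\left(G \right)} = \left(364 - 26 G\right)^{2}$ ($u{\left(G \right)} = \left(- 26 \left(G - 14\right)\right)^{2} = \left(- 26 \left(-14 + G\right)\right)^{2} = \left(364 - 26 G\right)^{2}$)
$\frac{701576}{\left(\left(-140\right) 259 + \frac{1}{69}\right) + \frac{1}{70989 + u{\left(595 \right)}}} = \frac{701576}{\left(\left(-140\right) 259 + \frac{1}{69}\right) + \frac{1}{70989 + 676 \left(-14 + 595\right)^{2}}} = \frac{701576}{\left(-36260 + \frac{1}{69}\right) + \frac{1}{70989 + 676 \cdot 581^{2}}} = \frac{701576}{- \frac{2501939}{69} + \frac{1}{70989 + 676 \cdot 337561}} = \frac{701576}{- \frac{2501939}{69} + \frac{1}{70989 + 228191236}} = \frac{701576}{- \frac{2501939}{69} + \frac{1}{228262225}} = \frac{701576}{- \frac{571098162954206}{15750093525}} = 701576 \left(- \frac{15750093525}{571098162954206}\right) = - \frac{5524943807447700}{285549081477103}$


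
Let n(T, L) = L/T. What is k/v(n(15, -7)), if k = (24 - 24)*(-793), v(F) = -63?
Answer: 0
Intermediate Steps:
k = 0 (k = 0*(-793) = 0)
k/v(n(15, -7)) = 0/(-63) = 0*(-1/63) = 0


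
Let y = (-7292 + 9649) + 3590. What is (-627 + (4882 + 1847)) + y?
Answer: 12049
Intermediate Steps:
y = 5947 (y = 2357 + 3590 = 5947)
(-627 + (4882 + 1847)) + y = (-627 + (4882 + 1847)) + 5947 = (-627 + 6729) + 5947 = 6102 + 5947 = 12049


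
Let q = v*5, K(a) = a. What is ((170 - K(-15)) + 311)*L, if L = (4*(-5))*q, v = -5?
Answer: 248000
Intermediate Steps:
q = -25 (q = -5*5 = -25)
L = 500 (L = (4*(-5))*(-25) = -20*(-25) = 500)
((170 - K(-15)) + 311)*L = ((170 - 1*(-15)) + 311)*500 = ((170 + 15) + 311)*500 = (185 + 311)*500 = 496*500 = 248000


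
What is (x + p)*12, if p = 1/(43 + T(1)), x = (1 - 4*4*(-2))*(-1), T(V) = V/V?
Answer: -4353/11 ≈ -395.73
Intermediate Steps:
T(V) = 1
x = -33 (x = (1 - 16*(-2))*(-1) = (1 + 32)*(-1) = 33*(-1) = -33)
p = 1/44 (p = 1/(43 + 1) = 1/44 ≈ 0.022727)
(x + p)*12 = (-33 + 1/44)*12 = -1451/44*12 = -4353/11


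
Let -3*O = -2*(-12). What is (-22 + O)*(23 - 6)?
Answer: -510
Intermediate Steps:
O = -8 (O = -(-2)*(-12)/3 = -1/3*24 = -8)
(-22 + O)*(23 - 6) = (-22 - 8)*(23 - 6) = -30*17 = -510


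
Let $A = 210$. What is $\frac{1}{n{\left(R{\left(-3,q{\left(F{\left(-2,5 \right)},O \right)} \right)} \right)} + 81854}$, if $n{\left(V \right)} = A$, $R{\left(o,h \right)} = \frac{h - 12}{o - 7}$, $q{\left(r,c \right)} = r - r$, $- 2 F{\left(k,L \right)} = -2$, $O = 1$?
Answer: $\frac{1}{82064} \approx 1.2186 \cdot 10^{-5}$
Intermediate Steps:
$F{\left(k,L \right)} = 1$ ($F{\left(k,L \right)} = \left(- \frac{1}{2}\right) \left(-2\right) = 1$)
$q{\left(r,c \right)} = 0$
$R{\left(o,h \right)} = \frac{-12 + h}{-7 + o}$
$n{\left(V \right)} = 210$
$\frac{1}{n{\left(R{\left(-3,q{\left(F{\left(-2,5 \right)},O \right)} \right)} \right)} + 81854} = \frac{1}{210 + 81854} = \frac{1}{82064}$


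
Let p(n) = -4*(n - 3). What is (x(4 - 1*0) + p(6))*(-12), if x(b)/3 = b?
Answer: 0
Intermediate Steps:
x(b) = 3*b
p(n) = 12 - 4*n (p(n) = -4*(-3 + n) = 12 - 4*n)
(x(4 - 1*0) + p(6))*(-12) = (3*(4 - 1*0) + (12 - 4*6))*(-12) = (3*(4 + 0) + (12 - 24))*(-12) = (3*4 - 12)*(-12) = (12 - 12)*(-12) = 0*(-12) = 0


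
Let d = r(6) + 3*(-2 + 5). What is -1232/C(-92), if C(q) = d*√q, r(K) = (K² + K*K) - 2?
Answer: 616*I*√23/1817 ≈ 1.6259*I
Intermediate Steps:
r(K) = -2 + 2*K² (r(K) = (K² + K²) - 2 = 2*K² - 2 = -2 + 2*K²)
d = 79 (d = (-2 + 2*6²) + 3*(-2 + 5) = (-2 + 2*36) + 3*3 = (-2 + 72) + 9 = 70 + 9 = 79)
C(q) = 79*√q
-1232/C(-92) = -1232*(-I*√23/3634) = -(-616)*I*√23/1817 = 616*I*√23/1817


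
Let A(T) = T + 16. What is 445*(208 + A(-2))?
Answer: 98790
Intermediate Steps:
A(T) = 16 + T
445*(208 + A(-2)) = 445*(208 + (16 - 2)) = 445*(208 + 14) = 445*222 = 98790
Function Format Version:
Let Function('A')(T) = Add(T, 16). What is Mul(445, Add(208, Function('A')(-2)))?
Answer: 98790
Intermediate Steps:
Function('A')(T) = Add(16, T)
Mul(445, Add(208, Function('A')(-2))) = Mul(445, Add(208, Add(16, -2))) = Mul(445, Add(208, 14)) = Mul(445, 222) = 98790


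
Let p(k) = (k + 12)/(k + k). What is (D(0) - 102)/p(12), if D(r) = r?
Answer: -102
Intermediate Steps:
p(k) = (12 + k)/(2*k) (p(k) = (12 + k)/((2*k)) = (12 + k)*(1/(2*k)) = (12 + k)/(2*k))
(D(0) - 102)/p(12) = (0 - 102)/(((1/2)*(12 + 12)/12)) = -102/((1/2)*(1/12)*24) = -102/1 = 1*(-102) = -102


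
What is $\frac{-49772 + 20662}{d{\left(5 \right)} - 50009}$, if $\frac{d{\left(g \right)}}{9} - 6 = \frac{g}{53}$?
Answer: $\frac{154283}{264757} \approx 0.58273$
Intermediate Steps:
$d{\left(g \right)} = 54 + \frac{9 g}{53}$ ($d{\left(g \right)} = 54 + 9 \frac{g}{53} = 54 + \frac{9 g}{53}$)
$\frac{-49772 + 20662}{d{\left(5 \right)} - 50009} = \frac{-49772 + 20662}{\left(54 + \frac{9}{53} \cdot 5\right) - 50009} = - \frac{29110}{\left(54 + \frac{45}{53}\right) - 50009} = - \frac{29110}{\frac{2907}{53} - 50009} = - \frac{29110}{- \frac{2647570}{53}} = \left(-29110\right) \left(- \frac{53}{2647570}\right) = \frac{154283}{264757}$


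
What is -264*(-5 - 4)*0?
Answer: 0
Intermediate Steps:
-264*(-5 - 4)*0 = -(-2376)*0 = -264*0 = 0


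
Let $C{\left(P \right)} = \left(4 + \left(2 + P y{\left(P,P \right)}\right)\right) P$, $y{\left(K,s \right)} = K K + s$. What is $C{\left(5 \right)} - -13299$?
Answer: $14079$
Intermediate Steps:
$y{\left(K,s \right)} = s + K^{2}$ ($y{\left(K,s \right)} = K^{2} + s = s + K^{2}$)
$C{\left(P \right)} = P \left(6 + P \left(P + P^{2}\right)\right)$ ($C{\left(P \right)} = \left(4 + \left(2 + P \left(P + P^{2}\right)\right)\right) P = \left(6 + P \left(P + P^{2}\right)\right) P = P \left(6 + P \left(P + P^{2}\right)\right)$)
$C{\left(5 \right)} - -13299 = 5 \left(6 + 5^{2} \left(1 + 5\right)\right) - -13299 = 5 \left(6 + 25 \cdot 6\right) + 13299 = 5 \left(6 + 150\right) + 13299 = 5 \cdot 156 + 13299 = 780 + 13299 = 14079$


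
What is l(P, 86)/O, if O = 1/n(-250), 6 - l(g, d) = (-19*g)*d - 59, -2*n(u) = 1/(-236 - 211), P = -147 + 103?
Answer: -71831/894 ≈ -80.348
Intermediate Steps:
P = -44
n(u) = 1/894 (n(u) = -1/(2*(-236 - 211)) = -½/(-447) = -½*(-1/447) = 1/894)
l(g, d) = 65 + 19*d*g (l(g, d) = 6 - ((-19*g)*d - 59) = 6 - (-19*d*g - 59) = 6 - (-59 - 19*d*g) = 6 + (59 + 19*d*g) = 65 + 19*d*g)
O = 894 (O = 1/(1/894) = 894)
l(P, 86)/O = (65 + 19*86*(-44))/894 = (65 - 71896)*(1/894) = -71831*1/894 = -71831/894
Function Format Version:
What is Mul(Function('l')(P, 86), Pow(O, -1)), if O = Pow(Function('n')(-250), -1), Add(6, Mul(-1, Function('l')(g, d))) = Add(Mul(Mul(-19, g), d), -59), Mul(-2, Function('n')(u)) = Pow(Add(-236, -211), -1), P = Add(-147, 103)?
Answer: Rational(-71831, 894) ≈ -80.348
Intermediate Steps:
P = -44
Function('n')(u) = Rational(1, 894) (Function('n')(u) = Mul(Rational(-1, 2), Pow(Add(-236, -211), -1)) = Mul(Rational(-1, 2), Pow(-447, -1)) = Mul(Rational(-1, 2), Rational(-1, 447)) = Rational(1, 894))
Function('l')(g, d) = Add(65, Mul(19, d, g)) (Function('l')(g, d) = Add(6, Mul(-1, Add(Mul(Mul(-19, g), d), -59))) = Add(6, Mul(-1, Add(Mul(-19, d, g), -59))) = Add(6, Mul(-1, Add(-59, Mul(-19, d, g)))) = Add(6, Add(59, Mul(19, d, g))) = Add(65, Mul(19, d, g)))
O = 894 (O = Pow(Rational(1, 894), -1) = 894)
Mul(Function('l')(P, 86), Pow(O, -1)) = Mul(Add(65, Mul(19, 86, -44)), Pow(894, -1)) = Mul(Add(65, -71896), Rational(1, 894)) = Mul(-71831, Rational(1, 894)) = Rational(-71831, 894)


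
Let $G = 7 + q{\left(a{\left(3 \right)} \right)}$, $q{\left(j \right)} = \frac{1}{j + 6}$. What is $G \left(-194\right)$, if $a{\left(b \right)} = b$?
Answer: $- \frac{12416}{9} \approx -1379.6$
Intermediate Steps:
$q{\left(j \right)} = \frac{1}{6 + j}$
$G = \frac{64}{9}$ ($G = 7 + \frac{1}{6 + 3} = 7 + \frac{1}{9} = \frac{64}{9} \approx 7.1111$)
$G \left(-194\right) = \frac{64}{9} \left(-194\right) = - \frac{12416}{9}$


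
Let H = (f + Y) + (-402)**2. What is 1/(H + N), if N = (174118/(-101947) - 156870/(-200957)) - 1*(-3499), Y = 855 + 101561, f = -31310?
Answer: 20486963279/4839186111364275 ≈ 4.2336e-6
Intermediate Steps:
Y = 102416
H = 232710 (H = (-31310 + 102416) + (-402)**2 = 71106 + 161604 = 232710)
N = 71664886708185/20486963279 (N = (174118*(-1/101947) - 156870*(-1/200957)) + 3499 = (-174118/101947 + 156870/200957) + 3499 = -18997805036/20486963279 + 3499 = 71664886708185/20486963279 ≈ 3498.1)
1/(H + N) = 1/(232710 + 71664886708185/20486963279) = 1/(4839186111364275/20486963279) = 20486963279/4839186111364275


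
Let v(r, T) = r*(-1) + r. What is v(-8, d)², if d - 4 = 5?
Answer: 0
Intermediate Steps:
d = 9 (d = 4 + 5 = 9)
v(r, T) = 0 (v(r, T) = -r + r = 0)
v(-8, d)² = 0² = 0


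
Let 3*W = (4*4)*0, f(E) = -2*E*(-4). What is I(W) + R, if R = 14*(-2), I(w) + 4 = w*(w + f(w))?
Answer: -32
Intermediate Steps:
f(E) = 8*E
W = 0 (W = ((4*4)*0)/3 = (16*0)/3 = (1/3)*0 = 0)
I(w) = -4 + 9*w**2 (I(w) = -4 + w*(w + 8*w) = -4 + w*(9*w) = -4 + 9*w**2)
R = -28
I(W) + R = (-4 + 9*0**2) - 28 = (-4 + 9*0) - 28 = (-4 + 0) - 28 = -4 - 28 = -32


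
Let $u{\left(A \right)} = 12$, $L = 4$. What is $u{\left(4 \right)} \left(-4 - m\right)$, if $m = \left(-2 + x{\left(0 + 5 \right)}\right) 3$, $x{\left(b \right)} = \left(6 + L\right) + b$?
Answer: $-516$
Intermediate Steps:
$x{\left(b \right)} = 10 + b$ ($x{\left(b \right)} = \left(6 + 4\right) + b = 10 + b$)
$m = 39$ ($m = \left(-2 + \left(10 + \left(0 + 5\right)\right)\right) 3 = \left(-2 + \left(10 + 5\right)\right) 3 = \left(-2 + 15\right) 3 = 13 \cdot 3 = 39$)
$u{\left(4 \right)} \left(-4 - m\right) = 12 \left(-4 - 39\right) = 12 \left(-43\right) = -516$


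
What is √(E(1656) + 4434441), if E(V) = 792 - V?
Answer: √4433577 ≈ 2105.6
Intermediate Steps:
√(E(1656) + 4434441) = √((792 - 1*1656) + 4434441) = √((792 - 1656) + 4434441) = √(-864 + 4434441) = √4433577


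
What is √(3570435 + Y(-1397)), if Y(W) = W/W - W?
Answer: √3571833 ≈ 1889.9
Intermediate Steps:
Y(W) = 1 - W
√(3570435 + Y(-1397)) = √(3570435 + (1 - 1*(-1397))) = √(3570435 + (1 + 1397)) = √(3570435 + 1398) = √3571833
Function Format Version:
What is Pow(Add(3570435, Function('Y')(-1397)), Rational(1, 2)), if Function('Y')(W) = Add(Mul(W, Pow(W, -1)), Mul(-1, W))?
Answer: Pow(3571833, Rational(1, 2)) ≈ 1889.9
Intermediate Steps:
Function('Y')(W) = Add(1, Mul(-1, W))
Pow(Add(3570435, Function('Y')(-1397)), Rational(1, 2)) = Pow(Add(3570435, Add(1, Mul(-1, -1397))), Rational(1, 2)) = Pow(Add(3570435, Add(1, 1397)), Rational(1, 2)) = Pow(Add(3570435, 1398), Rational(1, 2)) = Pow(3571833, Rational(1, 2))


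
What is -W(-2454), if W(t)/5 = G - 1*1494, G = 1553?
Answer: -295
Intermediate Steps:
W(t) = 295 (W(t) = 5*(1553 - 1*1494) = 5*(1553 - 1494) = 5*59 = 295)
-W(-2454) = -1*295 = -295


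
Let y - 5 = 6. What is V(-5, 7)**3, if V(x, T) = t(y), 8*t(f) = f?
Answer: 1331/512 ≈ 2.5996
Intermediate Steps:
y = 11 (y = 5 + 6 = 11)
t(f) = f/8
V(x, T) = 11/8 (V(x, T) = (1/8)*11 = 11/8)
V(-5, 7)**3 = (11/8)**3 = 1331/512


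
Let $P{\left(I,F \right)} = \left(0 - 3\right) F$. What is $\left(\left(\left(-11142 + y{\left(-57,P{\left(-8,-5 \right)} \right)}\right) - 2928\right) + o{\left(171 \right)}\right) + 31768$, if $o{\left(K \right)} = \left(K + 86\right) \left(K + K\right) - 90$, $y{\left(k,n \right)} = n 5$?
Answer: $105577$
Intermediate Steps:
$P{\left(I,F \right)} = - 3 F$
$y{\left(k,n \right)} = 5 n$
$o{\left(K \right)} = -90 + 2 K \left(86 + K\right)$ ($o{\left(K \right)} = \left(86 + K\right) 2 K - 90 = 2 K \left(86 + K\right) - 90 = -90 + 2 K \left(86 + K\right)$)
$\left(\left(\left(-11142 + y{\left(-57,P{\left(-8,-5 \right)} \right)}\right) - 2928\right) + o{\left(171 \right)}\right) + 31768 = \left(\left(\left(-11142 + 5 \left(\left(-3\right) \left(-5\right)\right)\right) - 2928\right) + \left(-90 + 2 \cdot 171^{2} + 172 \cdot 171\right)\right) + 31768 = \left(\left(\left(-11142 + 5 \cdot 15\right) - 2928\right) + \left(-90 + 2 \cdot 29241 + 29412\right)\right) + 31768 = \left(\left(\left(-11142 + 75\right) - 2928\right) + \left(-90 + 58482 + 29412\right)\right) + 31768 = \left(\left(-11067 - 2928\right) + 87804\right) + 31768 = \left(-13995 + 87804\right) + 31768 = 73809 + 31768 = 105577$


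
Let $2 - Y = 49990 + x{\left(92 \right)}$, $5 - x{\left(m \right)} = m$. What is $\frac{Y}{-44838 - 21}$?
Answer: $\frac{49901}{44859} \approx 1.1124$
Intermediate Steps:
$x{\left(m \right)} = 5 - m$
$Y = -49901$ ($Y = 2 - \left(49990 + \left(5 - 92\right)\right) = 2 - \left(49990 - 87\right) = 2 - 49903 = -49901$)
$\frac{Y}{-44838 - 21} = - \frac{49901}{-44838 - 21} = - \frac{49901}{-44859} = \left(-49901\right) \left(- \frac{1}{44859}\right) = \frac{49901}{44859}$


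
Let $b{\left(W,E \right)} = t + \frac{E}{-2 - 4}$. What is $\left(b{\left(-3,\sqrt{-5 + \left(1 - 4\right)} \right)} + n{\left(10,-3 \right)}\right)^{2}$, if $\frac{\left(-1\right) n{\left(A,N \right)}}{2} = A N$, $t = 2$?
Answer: $\frac{\left(186 - i \sqrt{2}\right)^{2}}{9} \approx 3843.8 - 58.454 i$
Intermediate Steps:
$n{\left(A,N \right)} = - 2 A N$
$b{\left(W,E \right)} = 2 - \frac{E}{6}$ ($b{\left(W,E \right)} = 2 + \frac{E}{-2 - 4} = 2 + \frac{E}{-6} = 2 + E \left(- \frac{1}{6}\right) = 2 - \frac{E}{6}$)
$\left(b{\left(-3,\sqrt{-5 + \left(1 - 4\right)} \right)} + n{\left(10,-3 \right)}\right)^{2} = \left(\left(2 - \frac{\sqrt{-5 + \left(1 - 4\right)}}{6}\right) - 20 \left(-3\right)\right)^{2} = \left(\left(2 - \frac{\sqrt{-5 + \left(1 - 4\right)}}{6}\right) + 60\right)^{2} = \left(\left(2 - \frac{\sqrt{-5 - 3}}{6}\right) + 60\right)^{2} = \left(\left(2 - \frac{\sqrt{-8}}{6}\right) + 60\right)^{2} = \left(\left(2 - \frac{2 i \sqrt{2}}{6}\right) + 60\right)^{2} = \left(\left(2 - \frac{i \sqrt{2}}{3}\right) + 60\right)^{2} = \left(62 - \frac{i \sqrt{2}}{3}\right)^{2}$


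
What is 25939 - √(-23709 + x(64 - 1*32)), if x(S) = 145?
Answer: 25939 - 2*I*√5891 ≈ 25939.0 - 153.51*I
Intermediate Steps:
25939 - √(-23709 + x(64 - 1*32)) = 25939 - √(-23709 + 145) = 25939 - √(-23564) = 25939 - 2*I*√5891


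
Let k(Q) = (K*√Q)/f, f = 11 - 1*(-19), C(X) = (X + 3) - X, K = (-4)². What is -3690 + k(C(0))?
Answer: -3690 + 8*√3/15 ≈ -3689.1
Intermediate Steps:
K = 16
C(X) = 3 (C(X) = (3 + X) - X = 3)
f = 30 (f = 11 + 19 = 30)
k(Q) = 8*√Q/15 (k(Q) = (16*√Q)/30 = (16*√Q)*(1/30) = 8*√Q/15)
-3690 + k(C(0)) = -3690 + 8*√3/15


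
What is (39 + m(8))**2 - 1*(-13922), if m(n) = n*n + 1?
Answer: 24738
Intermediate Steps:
m(n) = 1 + n**2 (m(n) = n**2 + 1 = 1 + n**2)
(39 + m(8))**2 - 1*(-13922) = (39 + (1 + 8**2))**2 - 1*(-13922) = (39 + (1 + 64))**2 + 13922 = (39 + 65)**2 + 13922 = 104**2 + 13922 = 10816 + 13922 = 24738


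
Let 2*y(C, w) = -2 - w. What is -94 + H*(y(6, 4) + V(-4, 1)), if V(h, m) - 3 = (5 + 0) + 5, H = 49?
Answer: 396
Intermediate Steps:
V(h, m) = 13 (V(h, m) = 3 + ((5 + 0) + 5) = 3 + (5 + 5) = 3 + 10 = 13)
y(C, w) = -1 - w/2 (y(C, w) = (-2 - w)/2 = -1 - w/2)
-94 + H*(y(6, 4) + V(-4, 1)) = -94 + 49*((-1 - 1/2*4) + 13) = -94 + 49*((-1 - 2) + 13) = -94 + 49*(-3 + 13) = -94 + 49*10 = -94 + 490 = 396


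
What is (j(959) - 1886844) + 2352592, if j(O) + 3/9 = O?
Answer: 1400120/3 ≈ 4.6671e+5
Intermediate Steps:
j(O) = -1/3 + O
(j(959) - 1886844) + 2352592 = ((-1/3 + 959) - 1886844) + 2352592 = (2876/3 - 1886844) + 2352592 = -5657656/3 + 2352592 = 1400120/3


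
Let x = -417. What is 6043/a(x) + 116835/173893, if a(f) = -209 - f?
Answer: 1075137079/36169744 ≈ 29.725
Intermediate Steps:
6043/a(x) + 116835/173893 = 6043/(-209 - 1*(-417)) + 116835/173893 = 6043/(-209 + 417) + 116835*(1/173893) = 6043/208 + 116835/173893 = 1075137079/36169744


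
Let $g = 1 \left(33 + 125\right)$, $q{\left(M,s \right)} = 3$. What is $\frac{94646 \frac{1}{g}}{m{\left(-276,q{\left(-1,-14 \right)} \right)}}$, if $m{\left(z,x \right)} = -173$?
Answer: $- \frac{47323}{13667} \approx -3.4626$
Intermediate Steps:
$g = 158$ ($g = 1 \cdot 158 = 158$)
$\frac{94646 \frac{1}{g}}{m{\left(-276,q{\left(-1,-14 \right)} \right)}} = \frac{94646 \cdot \frac{1}{158}}{-173} = 94646 \cdot \frac{1}{158} \left(- \frac{1}{173}\right) = \frac{47323}{79} \left(- \frac{1}{173}\right) = - \frac{47323}{13667}$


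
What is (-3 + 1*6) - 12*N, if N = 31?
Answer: -369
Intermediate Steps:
(-3 + 1*6) - 12*N = (-3 + 1*6) - 12*31 = (-3 + 6) - 372 = 3 - 372 = -369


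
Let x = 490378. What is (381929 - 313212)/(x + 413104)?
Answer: 68717/903482 ≈ 0.076058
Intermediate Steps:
(381929 - 313212)/(x + 413104) = (381929 - 313212)/(490378 + 413104) = 68717/903482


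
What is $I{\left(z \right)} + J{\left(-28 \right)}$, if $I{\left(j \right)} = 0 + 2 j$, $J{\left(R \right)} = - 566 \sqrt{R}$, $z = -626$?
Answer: $-1252 - 1132 i \sqrt{7} \approx -1252.0 - 2995.0 i$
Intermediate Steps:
$I{\left(j \right)} = 2 j$
$I{\left(z \right)} + J{\left(-28 \right)} = 2 \left(-626\right) - 566 \sqrt{-28} = -1252 - 566 \cdot 2 i \sqrt{7} = -1252 - 1132 i \sqrt{7}$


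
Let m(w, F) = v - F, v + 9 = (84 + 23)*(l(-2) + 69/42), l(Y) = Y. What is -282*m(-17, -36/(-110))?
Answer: 5161587/385 ≈ 13407.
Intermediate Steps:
v = -661/14 (v = -9 + (84 + 23)*(-2 + 69/42) = -9 + 107*(-2 + 69*(1/42)) = -9 + 107*(-2 + 23/14) = -9 + 107*(-5/14) = -9 - 535/14 = -661/14 ≈ -47.214)
m(w, F) = -661/14 - F
-282*m(-17, -36/(-110)) = -282*(-661/14 - (-36)/(-110)) = -282*(-661/14 - (-36)*(-1)/110) = -282*(-661/14 - 1*18/55) = -282*(-661/14 - 18/55) = -282*(-36607/770) = 5161587/385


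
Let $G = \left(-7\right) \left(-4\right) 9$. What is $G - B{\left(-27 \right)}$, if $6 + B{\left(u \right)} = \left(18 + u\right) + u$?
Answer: $294$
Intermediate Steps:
$B{\left(u \right)} = 12 + 2 u$ ($B{\left(u \right)} = -6 + \left(\left(18 + u\right) + u\right) = -6 + \left(18 + 2 u\right) = 12 + 2 u$)
$G = 252$ ($G = 28 \cdot 9 = 252$)
$G - B{\left(-27 \right)} = 252 - \left(12 + 2 \left(-27\right)\right) = 252 - \left(12 - 54\right) = 252 - -42 = 252 + 42 = 294$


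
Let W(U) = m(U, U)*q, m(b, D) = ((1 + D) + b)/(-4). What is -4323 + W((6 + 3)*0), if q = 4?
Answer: -4324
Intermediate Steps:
m(b, D) = -1/4 - D/4 - b/4 (m(b, D) = (1 + D + b)*(-1/4) = -1/4 - D/4 - b/4)
W(U) = -1 - 2*U (W(U) = (-1/4 - U/4 - U/4)*4 = (-1/4 - U/2)*4 = -1 - 2*U)
-4323 + W((6 + 3)*0) = -4323 + (-1 - 2*(6 + 3)*0) = -4323 + (-1 - 18*0) = -4323 + (-1 - 2*0) = -4323 + (-1 + 0) = -4323 - 1 = -4324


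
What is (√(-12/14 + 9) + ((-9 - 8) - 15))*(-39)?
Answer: 1248 - 39*√399/7 ≈ 1136.7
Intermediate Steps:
(√(-12/14 + 9) + ((-9 - 8) - 15))*(-39) = (√(-12*1/14 + 9) + (-17 - 15))*(-39) = (√(-6/7 + 9) - 32)*(-39) = (√(57/7) - 32)*(-39) = (√399/7 - 32)*(-39) = (-32 + √399/7)*(-39) = 1248 - 39*√399/7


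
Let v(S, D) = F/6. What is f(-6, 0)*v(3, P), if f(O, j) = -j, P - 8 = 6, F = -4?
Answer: 0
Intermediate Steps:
P = 14 (P = 8 + 6 = 14)
v(S, D) = -⅔ (v(S, D) = -4/6 = -4*⅙ = -⅔)
f(-6, 0)*v(3, P) = -1*0*(-⅔) = 0*(-⅔) = 0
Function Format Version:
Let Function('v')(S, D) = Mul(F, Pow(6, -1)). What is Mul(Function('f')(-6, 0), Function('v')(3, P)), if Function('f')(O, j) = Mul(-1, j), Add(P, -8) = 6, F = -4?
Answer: 0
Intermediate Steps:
P = 14 (P = Add(8, 6) = 14)
Function('v')(S, D) = Rational(-2, 3) (Function('v')(S, D) = Mul(-4, Pow(6, -1)) = Mul(-4, Rational(1, 6)) = Rational(-2, 3))
Mul(Function('f')(-6, 0), Function('v')(3, P)) = Mul(Mul(-1, 0), Rational(-2, 3)) = Mul(0, Rational(-2, 3)) = 0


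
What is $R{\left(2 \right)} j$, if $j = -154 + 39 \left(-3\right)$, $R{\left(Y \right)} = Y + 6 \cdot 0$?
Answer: $-542$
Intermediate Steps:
$R{\left(Y \right)} = Y$ ($R{\left(Y \right)} = Y + 0 = Y$)
$j = -271$ ($j = -154 - 117 = -271$)
$R{\left(2 \right)} j = 2 \left(-271\right) = -542$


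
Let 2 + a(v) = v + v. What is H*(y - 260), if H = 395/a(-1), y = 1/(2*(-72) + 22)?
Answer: 12529795/488 ≈ 25676.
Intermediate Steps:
y = -1/122 (y = 1/(-144 + 22) = 1/(-122) = -1/122 ≈ -0.0081967)
a(v) = -2 + 2*v (a(v) = -2 + (v + v) = -2 + 2*v)
H = -395/4 (H = 395/(-2 + 2*(-1)) = 395/(-2 - 2) = 395/(-4) = 395*(-¼) = -395/4 ≈ -98.750)
H*(y - 260) = -395*(-1/122 - 260)/4 = -395/4*(-31721/122) = 12529795/488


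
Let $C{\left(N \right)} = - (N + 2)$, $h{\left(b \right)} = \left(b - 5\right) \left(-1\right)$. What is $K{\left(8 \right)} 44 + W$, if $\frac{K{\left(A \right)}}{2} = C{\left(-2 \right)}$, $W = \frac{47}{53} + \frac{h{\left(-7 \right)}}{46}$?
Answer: $\frac{1399}{1219} \approx 1.1477$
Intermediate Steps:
$h{\left(b \right)} = 5 - b$ ($h{\left(b \right)} = \left(-5 + b\right) \left(-1\right) = 5 - b$)
$C{\left(N \right)} = -2 - N$ ($C{\left(N \right)} = - (2 + N) = -2 - N$)
$W = \frac{1399}{1219}$ ($W = \frac{47}{53} + \frac{5 - -7}{46} = 47 \cdot \frac{1}{53} + \left(5 + 7\right) \frac{1}{46} = \frac{47}{53} + 12 \cdot \frac{1}{46} = \frac{47}{53} + \frac{6}{23} = \frac{1399}{1219} \approx 1.1477$)
$K{\left(A \right)} = 0$ ($K{\left(A \right)} = 2 \left(-2 - -2\right) = 2 \left(-2 + 2\right) = 2 \cdot 0 = 0$)
$K{\left(8 \right)} 44 + W = 0 \cdot 44 + \frac{1399}{1219} = 0 + \frac{1399}{1219} = \frac{1399}{1219}$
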